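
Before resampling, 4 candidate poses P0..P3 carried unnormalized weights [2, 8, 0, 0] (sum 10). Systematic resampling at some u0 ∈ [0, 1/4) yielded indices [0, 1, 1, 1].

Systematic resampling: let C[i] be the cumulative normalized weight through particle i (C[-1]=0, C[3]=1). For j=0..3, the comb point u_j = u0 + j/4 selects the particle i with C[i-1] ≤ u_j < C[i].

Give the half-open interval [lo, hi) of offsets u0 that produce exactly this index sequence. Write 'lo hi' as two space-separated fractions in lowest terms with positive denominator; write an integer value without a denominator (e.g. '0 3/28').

C = [1/5, 1, 1, 1]
j=0 picked index 0: u0 ∈ [0, 1/5)
j=1 picked index 1: u0 ∈ [-1/20, 3/4)
j=2 picked index 1: u0 ∈ [-3/10, 1/2)
j=3 picked index 1: u0 ∈ [-11/20, 1/4)
intersection: [0, 1/5)

0 1/5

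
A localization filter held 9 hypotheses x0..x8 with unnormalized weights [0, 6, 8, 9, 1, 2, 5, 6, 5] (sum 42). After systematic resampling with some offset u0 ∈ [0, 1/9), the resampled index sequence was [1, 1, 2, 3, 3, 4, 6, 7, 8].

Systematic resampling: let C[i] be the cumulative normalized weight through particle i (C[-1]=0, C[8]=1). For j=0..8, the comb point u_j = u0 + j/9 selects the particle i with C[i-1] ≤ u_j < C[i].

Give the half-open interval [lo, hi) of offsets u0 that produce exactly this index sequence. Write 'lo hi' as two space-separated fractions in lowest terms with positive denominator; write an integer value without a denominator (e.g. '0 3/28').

C = [0, 1/7, 1/3, 23/42, 4/7, 13/21, 31/42, 37/42, 1]
j=0 picked index 1: u0 ∈ [0, 1/7)
j=1 picked index 1: u0 ∈ [-1/9, 2/63)
j=2 picked index 2: u0 ∈ [-5/63, 1/9)
j=3 picked index 3: u0 ∈ [0, 3/14)
j=4 picked index 3: u0 ∈ [-1/9, 13/126)
j=5 picked index 4: u0 ∈ [-1/126, 1/63)
j=6 picked index 6: u0 ∈ [-1/21, 1/14)
j=7 picked index 7: u0 ∈ [-5/126, 13/126)
j=8 picked index 8: u0 ∈ [-1/126, 1/9)
intersection: [0, 1/63)

0 1/63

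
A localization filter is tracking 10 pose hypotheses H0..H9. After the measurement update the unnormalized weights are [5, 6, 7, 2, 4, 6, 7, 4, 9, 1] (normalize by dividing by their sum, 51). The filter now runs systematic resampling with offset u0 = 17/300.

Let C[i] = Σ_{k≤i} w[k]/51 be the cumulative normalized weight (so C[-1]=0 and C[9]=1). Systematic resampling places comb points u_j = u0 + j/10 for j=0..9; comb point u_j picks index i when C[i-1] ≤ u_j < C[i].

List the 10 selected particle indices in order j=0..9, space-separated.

C = [5/51, 11/51, 6/17, 20/51, 8/17, 10/17, 37/51, 41/51, 50/51, 1]
j=0: u_0=17/300 ∈ [0, 5/51) → index 0
j=1: u_1=47/300 ∈ [5/51, 11/51) → index 1
j=2: u_2=77/300 ∈ [11/51, 6/17) → index 2
j=3: u_3=107/300 ∈ [6/17, 20/51) → index 3
j=4: u_4=137/300 ∈ [20/51, 8/17) → index 4
j=5: u_5=167/300 ∈ [8/17, 10/17) → index 5
j=6: u_6=197/300 ∈ [10/17, 37/51) → index 6
j=7: u_7=227/300 ∈ [37/51, 41/51) → index 7
j=8: u_8=257/300 ∈ [41/51, 50/51) → index 8
j=9: u_9=287/300 ∈ [41/51, 50/51) → index 8

0 1 2 3 4 5 6 7 8 8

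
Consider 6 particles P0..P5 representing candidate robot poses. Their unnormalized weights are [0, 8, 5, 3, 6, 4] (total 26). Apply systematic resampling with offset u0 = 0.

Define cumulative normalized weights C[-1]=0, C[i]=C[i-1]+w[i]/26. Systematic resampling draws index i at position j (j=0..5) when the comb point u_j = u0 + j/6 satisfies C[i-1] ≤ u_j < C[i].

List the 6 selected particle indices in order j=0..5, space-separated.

1 1 2 3 4 4

C = [0, 4/13, 1/2, 8/13, 11/13, 1]
j=0: u_0=0 ∈ [0, 4/13) → index 1
j=1: u_1=1/6 ∈ [0, 4/13) → index 1
j=2: u_2=1/3 ∈ [4/13, 1/2) → index 2
j=3: u_3=1/2 ∈ [1/2, 8/13) → index 3
j=4: u_4=2/3 ∈ [8/13, 11/13) → index 4
j=5: u_5=5/6 ∈ [8/13, 11/13) → index 4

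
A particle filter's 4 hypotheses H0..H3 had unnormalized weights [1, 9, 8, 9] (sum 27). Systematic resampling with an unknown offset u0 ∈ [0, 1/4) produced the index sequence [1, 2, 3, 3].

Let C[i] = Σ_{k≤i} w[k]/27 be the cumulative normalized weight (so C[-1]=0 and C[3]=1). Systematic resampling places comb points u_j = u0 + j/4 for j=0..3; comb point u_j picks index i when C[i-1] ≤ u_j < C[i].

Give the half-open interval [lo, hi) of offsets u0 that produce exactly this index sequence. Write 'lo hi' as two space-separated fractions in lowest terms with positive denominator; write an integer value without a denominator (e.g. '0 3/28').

1/6 1/4

C = [1/27, 10/27, 2/3, 1]
j=0 picked index 1: u0 ∈ [1/27, 10/27)
j=1 picked index 2: u0 ∈ [13/108, 5/12)
j=2 picked index 3: u0 ∈ [1/6, 1/2)
j=3 picked index 3: u0 ∈ [-1/12, 1/4)
intersection: [1/6, 1/4)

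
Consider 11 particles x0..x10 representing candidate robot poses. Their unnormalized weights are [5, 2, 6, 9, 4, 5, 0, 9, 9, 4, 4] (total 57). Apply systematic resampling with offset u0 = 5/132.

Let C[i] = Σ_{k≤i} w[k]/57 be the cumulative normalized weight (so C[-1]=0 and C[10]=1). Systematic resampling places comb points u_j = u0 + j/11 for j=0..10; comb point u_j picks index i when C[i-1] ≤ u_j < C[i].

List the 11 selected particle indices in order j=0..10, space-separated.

C = [5/57, 7/57, 13/57, 22/57, 26/57, 31/57, 31/57, 40/57, 49/57, 53/57, 1]
j=0: u_0=5/132 ∈ [0, 5/57) → index 0
j=1: u_1=17/132 ∈ [7/57, 13/57) → index 2
j=2: u_2=29/132 ∈ [7/57, 13/57) → index 2
j=3: u_3=41/132 ∈ [13/57, 22/57) → index 3
j=4: u_4=53/132 ∈ [22/57, 26/57) → index 4
j=5: u_5=65/132 ∈ [26/57, 31/57) → index 5
j=6: u_6=7/12 ∈ [31/57, 40/57) → index 7
j=7: u_7=89/132 ∈ [31/57, 40/57) → index 7
j=8: u_8=101/132 ∈ [40/57, 49/57) → index 8
j=9: u_9=113/132 ∈ [40/57, 49/57) → index 8
j=10: u_10=125/132 ∈ [53/57, 1) → index 10

0 2 2 3 4 5 7 7 8 8 10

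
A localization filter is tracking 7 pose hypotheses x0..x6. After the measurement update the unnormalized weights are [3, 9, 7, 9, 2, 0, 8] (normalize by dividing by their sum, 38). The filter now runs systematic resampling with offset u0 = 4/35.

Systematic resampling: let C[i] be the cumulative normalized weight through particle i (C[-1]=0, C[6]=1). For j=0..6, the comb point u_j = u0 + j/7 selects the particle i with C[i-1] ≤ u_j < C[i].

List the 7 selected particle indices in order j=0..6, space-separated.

1 1 2 3 3 6 6

C = [3/38, 6/19, 1/2, 14/19, 15/19, 15/19, 1]
j=0: u_0=4/35 ∈ [3/38, 6/19) → index 1
j=1: u_1=9/35 ∈ [3/38, 6/19) → index 1
j=2: u_2=2/5 ∈ [6/19, 1/2) → index 2
j=3: u_3=19/35 ∈ [1/2, 14/19) → index 3
j=4: u_4=24/35 ∈ [1/2, 14/19) → index 3
j=5: u_5=29/35 ∈ [15/19, 1) → index 6
j=6: u_6=34/35 ∈ [15/19, 1) → index 6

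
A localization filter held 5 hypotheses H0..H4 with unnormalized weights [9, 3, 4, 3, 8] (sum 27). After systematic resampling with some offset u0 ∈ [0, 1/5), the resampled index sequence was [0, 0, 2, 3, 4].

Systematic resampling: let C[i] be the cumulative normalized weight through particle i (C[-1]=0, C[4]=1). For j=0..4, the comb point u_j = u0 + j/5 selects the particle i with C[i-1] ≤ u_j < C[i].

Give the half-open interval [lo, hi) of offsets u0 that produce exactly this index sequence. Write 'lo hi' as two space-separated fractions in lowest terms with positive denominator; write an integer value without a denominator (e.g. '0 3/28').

2/45 14/135

C = [1/3, 4/9, 16/27, 19/27, 1]
j=0 picked index 0: u0 ∈ [0, 1/3)
j=1 picked index 0: u0 ∈ [-1/5, 2/15)
j=2 picked index 2: u0 ∈ [2/45, 26/135)
j=3 picked index 3: u0 ∈ [-1/135, 14/135)
j=4 picked index 4: u0 ∈ [-13/135, 1/5)
intersection: [2/45, 14/135)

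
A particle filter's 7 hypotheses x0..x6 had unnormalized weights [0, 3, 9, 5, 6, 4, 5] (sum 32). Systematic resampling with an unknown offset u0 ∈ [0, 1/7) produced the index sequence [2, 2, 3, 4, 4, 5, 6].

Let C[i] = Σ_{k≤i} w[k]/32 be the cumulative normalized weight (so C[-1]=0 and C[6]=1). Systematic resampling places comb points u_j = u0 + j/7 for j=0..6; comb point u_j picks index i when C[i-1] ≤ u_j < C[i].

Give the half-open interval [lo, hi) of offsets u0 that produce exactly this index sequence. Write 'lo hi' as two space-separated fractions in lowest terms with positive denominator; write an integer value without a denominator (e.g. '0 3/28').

C = [0, 3/32, 3/8, 17/32, 23/32, 27/32, 1]
j=0 picked index 2: u0 ∈ [3/32, 3/8)
j=1 picked index 2: u0 ∈ [-11/224, 13/56)
j=2 picked index 3: u0 ∈ [5/56, 55/224)
j=3 picked index 4: u0 ∈ [23/224, 65/224)
j=4 picked index 4: u0 ∈ [-9/224, 33/224)
j=5 picked index 5: u0 ∈ [1/224, 29/224)
j=6 picked index 6: u0 ∈ [-3/224, 1/7)
intersection: [23/224, 29/224)

23/224 29/224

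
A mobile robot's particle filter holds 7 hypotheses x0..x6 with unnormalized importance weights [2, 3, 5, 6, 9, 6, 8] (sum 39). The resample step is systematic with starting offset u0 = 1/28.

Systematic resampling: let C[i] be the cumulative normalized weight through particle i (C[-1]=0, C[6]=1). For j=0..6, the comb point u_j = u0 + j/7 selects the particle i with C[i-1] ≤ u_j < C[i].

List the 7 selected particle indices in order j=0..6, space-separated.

C = [2/39, 5/39, 10/39, 16/39, 25/39, 31/39, 1]
j=0: u_0=1/28 ∈ [0, 2/39) → index 0
j=1: u_1=5/28 ∈ [5/39, 10/39) → index 2
j=2: u_2=9/28 ∈ [10/39, 16/39) → index 3
j=3: u_3=13/28 ∈ [16/39, 25/39) → index 4
j=4: u_4=17/28 ∈ [16/39, 25/39) → index 4
j=5: u_5=3/4 ∈ [25/39, 31/39) → index 5
j=6: u_6=25/28 ∈ [31/39, 1) → index 6

0 2 3 4 4 5 6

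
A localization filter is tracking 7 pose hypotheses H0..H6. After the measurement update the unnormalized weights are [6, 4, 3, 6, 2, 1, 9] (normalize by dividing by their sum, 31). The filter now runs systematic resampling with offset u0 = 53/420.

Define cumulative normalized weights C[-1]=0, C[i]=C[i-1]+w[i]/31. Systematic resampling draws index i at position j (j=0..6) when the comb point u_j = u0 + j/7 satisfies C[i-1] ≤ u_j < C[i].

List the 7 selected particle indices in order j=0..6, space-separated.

0 1 2 3 5 6 6

C = [6/31, 10/31, 13/31, 19/31, 21/31, 22/31, 1]
j=0: u_0=53/420 ∈ [0, 6/31) → index 0
j=1: u_1=113/420 ∈ [6/31, 10/31) → index 1
j=2: u_2=173/420 ∈ [10/31, 13/31) → index 2
j=3: u_3=233/420 ∈ [13/31, 19/31) → index 3
j=4: u_4=293/420 ∈ [21/31, 22/31) → index 5
j=5: u_5=353/420 ∈ [22/31, 1) → index 6
j=6: u_6=59/60 ∈ [22/31, 1) → index 6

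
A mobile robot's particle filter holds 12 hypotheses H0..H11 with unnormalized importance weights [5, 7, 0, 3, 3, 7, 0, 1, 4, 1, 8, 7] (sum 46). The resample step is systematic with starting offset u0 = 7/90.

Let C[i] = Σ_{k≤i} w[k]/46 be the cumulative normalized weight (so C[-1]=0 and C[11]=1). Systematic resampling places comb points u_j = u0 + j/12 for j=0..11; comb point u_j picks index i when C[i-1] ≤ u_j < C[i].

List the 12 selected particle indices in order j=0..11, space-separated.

0 1 1 4 5 5 8 9 10 10 11 11

C = [5/46, 6/23, 6/23, 15/46, 9/23, 25/46, 25/46, 13/23, 15/23, 31/46, 39/46, 1]
j=0: u_0=7/90 ∈ [0, 5/46) → index 0
j=1: u_1=29/180 ∈ [5/46, 6/23) → index 1
j=2: u_2=11/45 ∈ [5/46, 6/23) → index 1
j=3: u_3=59/180 ∈ [15/46, 9/23) → index 4
j=4: u_4=37/90 ∈ [9/23, 25/46) → index 5
j=5: u_5=89/180 ∈ [9/23, 25/46) → index 5
j=6: u_6=26/45 ∈ [13/23, 15/23) → index 8
j=7: u_7=119/180 ∈ [15/23, 31/46) → index 9
j=8: u_8=67/90 ∈ [31/46, 39/46) → index 10
j=9: u_9=149/180 ∈ [31/46, 39/46) → index 10
j=10: u_10=41/45 ∈ [39/46, 1) → index 11
j=11: u_11=179/180 ∈ [39/46, 1) → index 11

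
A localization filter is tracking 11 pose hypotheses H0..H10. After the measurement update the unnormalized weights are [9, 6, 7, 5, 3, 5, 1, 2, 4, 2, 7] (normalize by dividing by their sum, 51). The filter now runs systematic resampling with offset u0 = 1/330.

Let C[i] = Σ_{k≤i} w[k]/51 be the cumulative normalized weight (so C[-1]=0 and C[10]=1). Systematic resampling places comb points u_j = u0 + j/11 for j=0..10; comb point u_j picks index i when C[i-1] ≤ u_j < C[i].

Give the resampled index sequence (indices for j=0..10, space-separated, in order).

C = [3/17, 5/17, 22/51, 9/17, 10/17, 35/51, 12/17, 38/51, 14/17, 44/51, 1]
j=0: u_0=1/330 ∈ [0, 3/17) → index 0
j=1: u_1=31/330 ∈ [0, 3/17) → index 0
j=2: u_2=61/330 ∈ [3/17, 5/17) → index 1
j=3: u_3=91/330 ∈ [3/17, 5/17) → index 1
j=4: u_4=11/30 ∈ [5/17, 22/51) → index 2
j=5: u_5=151/330 ∈ [22/51, 9/17) → index 3
j=6: u_6=181/330 ∈ [9/17, 10/17) → index 4
j=7: u_7=211/330 ∈ [10/17, 35/51) → index 5
j=8: u_8=241/330 ∈ [12/17, 38/51) → index 7
j=9: u_9=271/330 ∈ [38/51, 14/17) → index 8
j=10: u_10=301/330 ∈ [44/51, 1) → index 10

0 0 1 1 2 3 4 5 7 8 10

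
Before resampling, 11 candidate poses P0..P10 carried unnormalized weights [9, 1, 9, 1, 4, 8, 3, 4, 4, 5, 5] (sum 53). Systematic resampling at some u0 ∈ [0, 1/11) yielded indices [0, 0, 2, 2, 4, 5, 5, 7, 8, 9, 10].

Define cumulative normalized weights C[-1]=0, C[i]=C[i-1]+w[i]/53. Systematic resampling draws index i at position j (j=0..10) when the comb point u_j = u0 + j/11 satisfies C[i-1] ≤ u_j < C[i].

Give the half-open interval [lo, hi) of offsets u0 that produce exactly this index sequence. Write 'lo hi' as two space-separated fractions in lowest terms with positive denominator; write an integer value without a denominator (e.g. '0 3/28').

C = [9/53, 10/53, 19/53, 20/53, 24/53, 32/53, 35/53, 39/53, 43/53, 48/53, 1]
j=0 picked index 0: u0 ∈ [0, 9/53)
j=1 picked index 0: u0 ∈ [-1/11, 46/583)
j=2 picked index 2: u0 ∈ [4/583, 103/583)
j=3 picked index 2: u0 ∈ [-49/583, 50/583)
j=4 picked index 4: u0 ∈ [8/583, 52/583)
j=5 picked index 5: u0 ∈ [-1/583, 87/583)
j=6 picked index 5: u0 ∈ [-54/583, 34/583)
j=7 picked index 7: u0 ∈ [14/583, 58/583)
j=8 picked index 8: u0 ∈ [5/583, 49/583)
j=9 picked index 9: u0 ∈ [-4/583, 51/583)
j=10 picked index 10: u0 ∈ [-2/583, 1/11)
intersection: [14/583, 34/583)

14/583 34/583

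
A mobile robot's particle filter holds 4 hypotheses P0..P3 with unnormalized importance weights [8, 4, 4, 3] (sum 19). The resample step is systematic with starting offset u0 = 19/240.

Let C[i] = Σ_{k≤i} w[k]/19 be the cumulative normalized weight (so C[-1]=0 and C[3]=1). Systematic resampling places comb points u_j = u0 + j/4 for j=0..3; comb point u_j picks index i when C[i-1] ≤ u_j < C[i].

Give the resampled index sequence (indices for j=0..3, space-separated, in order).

C = [8/19, 12/19, 16/19, 1]
j=0: u_0=19/240 ∈ [0, 8/19) → index 0
j=1: u_1=79/240 ∈ [0, 8/19) → index 0
j=2: u_2=139/240 ∈ [8/19, 12/19) → index 1
j=3: u_3=199/240 ∈ [12/19, 16/19) → index 2

0 0 1 2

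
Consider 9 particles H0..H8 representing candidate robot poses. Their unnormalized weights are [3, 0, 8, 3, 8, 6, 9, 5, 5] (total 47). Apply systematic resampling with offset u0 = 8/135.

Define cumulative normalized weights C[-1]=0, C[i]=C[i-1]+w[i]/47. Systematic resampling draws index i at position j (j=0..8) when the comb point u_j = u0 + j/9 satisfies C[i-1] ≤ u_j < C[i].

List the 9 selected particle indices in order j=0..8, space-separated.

0 2 3 4 5 6 6 7 8

C = [3/47, 3/47, 11/47, 14/47, 22/47, 28/47, 37/47, 42/47, 1]
j=0: u_0=8/135 ∈ [0, 3/47) → index 0
j=1: u_1=23/135 ∈ [3/47, 11/47) → index 2
j=2: u_2=38/135 ∈ [11/47, 14/47) → index 3
j=3: u_3=53/135 ∈ [14/47, 22/47) → index 4
j=4: u_4=68/135 ∈ [22/47, 28/47) → index 5
j=5: u_5=83/135 ∈ [28/47, 37/47) → index 6
j=6: u_6=98/135 ∈ [28/47, 37/47) → index 6
j=7: u_7=113/135 ∈ [37/47, 42/47) → index 7
j=8: u_8=128/135 ∈ [42/47, 1) → index 8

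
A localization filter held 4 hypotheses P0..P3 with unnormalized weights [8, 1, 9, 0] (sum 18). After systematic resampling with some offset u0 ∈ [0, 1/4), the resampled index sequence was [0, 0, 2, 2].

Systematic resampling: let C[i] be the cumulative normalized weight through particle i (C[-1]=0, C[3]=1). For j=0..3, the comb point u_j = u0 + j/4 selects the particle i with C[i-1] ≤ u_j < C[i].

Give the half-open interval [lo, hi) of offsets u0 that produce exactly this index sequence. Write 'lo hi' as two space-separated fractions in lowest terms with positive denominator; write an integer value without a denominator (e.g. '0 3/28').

C = [4/9, 1/2, 1, 1]
j=0 picked index 0: u0 ∈ [0, 4/9)
j=1 picked index 0: u0 ∈ [-1/4, 7/36)
j=2 picked index 2: u0 ∈ [0, 1/2)
j=3 picked index 2: u0 ∈ [-1/4, 1/4)
intersection: [0, 7/36)

0 7/36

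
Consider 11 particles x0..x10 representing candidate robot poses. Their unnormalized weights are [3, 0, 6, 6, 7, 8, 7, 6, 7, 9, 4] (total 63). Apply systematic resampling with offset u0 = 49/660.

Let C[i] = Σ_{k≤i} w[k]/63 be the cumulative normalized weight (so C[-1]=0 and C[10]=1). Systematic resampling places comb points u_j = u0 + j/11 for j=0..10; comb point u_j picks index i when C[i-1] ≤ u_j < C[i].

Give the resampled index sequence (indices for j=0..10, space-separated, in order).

C = [1/21, 1/21, 1/7, 5/21, 22/63, 10/21, 37/63, 43/63, 50/63, 59/63, 1]
j=0: u_0=49/660 ∈ [1/21, 1/7) → index 2
j=1: u_1=109/660 ∈ [1/7, 5/21) → index 3
j=2: u_2=169/660 ∈ [5/21, 22/63) → index 4
j=3: u_3=229/660 ∈ [5/21, 22/63) → index 4
j=4: u_4=289/660 ∈ [22/63, 10/21) → index 5
j=5: u_5=349/660 ∈ [10/21, 37/63) → index 6
j=6: u_6=409/660 ∈ [37/63, 43/63) → index 7
j=7: u_7=469/660 ∈ [43/63, 50/63) → index 8
j=8: u_8=529/660 ∈ [50/63, 59/63) → index 9
j=9: u_9=589/660 ∈ [50/63, 59/63) → index 9
j=10: u_10=59/60 ∈ [59/63, 1) → index 10

2 3 4 4 5 6 7 8 9 9 10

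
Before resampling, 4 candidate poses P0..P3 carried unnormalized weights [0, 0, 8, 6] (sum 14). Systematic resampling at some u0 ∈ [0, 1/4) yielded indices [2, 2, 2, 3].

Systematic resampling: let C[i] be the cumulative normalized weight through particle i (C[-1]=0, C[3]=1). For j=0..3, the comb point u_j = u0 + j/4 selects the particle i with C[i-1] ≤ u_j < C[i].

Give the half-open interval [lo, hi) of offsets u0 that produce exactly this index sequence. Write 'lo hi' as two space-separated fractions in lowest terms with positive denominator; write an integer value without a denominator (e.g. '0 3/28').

C = [0, 0, 4/7, 1]
j=0 picked index 2: u0 ∈ [0, 4/7)
j=1 picked index 2: u0 ∈ [-1/4, 9/28)
j=2 picked index 2: u0 ∈ [-1/2, 1/14)
j=3 picked index 3: u0 ∈ [-5/28, 1/4)
intersection: [0, 1/14)

0 1/14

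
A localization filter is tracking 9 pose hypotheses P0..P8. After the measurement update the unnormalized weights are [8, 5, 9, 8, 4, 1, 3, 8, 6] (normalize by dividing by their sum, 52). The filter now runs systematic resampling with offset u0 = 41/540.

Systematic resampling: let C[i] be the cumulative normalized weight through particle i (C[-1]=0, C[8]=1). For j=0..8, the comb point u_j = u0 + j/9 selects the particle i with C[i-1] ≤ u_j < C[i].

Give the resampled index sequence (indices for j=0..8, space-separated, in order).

C = [2/13, 1/4, 11/26, 15/26, 17/26, 35/52, 19/26, 23/26, 1]
j=0: u_0=41/540 ∈ [0, 2/13) → index 0
j=1: u_1=101/540 ∈ [2/13, 1/4) → index 1
j=2: u_2=161/540 ∈ [1/4, 11/26) → index 2
j=3: u_3=221/540 ∈ [1/4, 11/26) → index 2
j=4: u_4=281/540 ∈ [11/26, 15/26) → index 3
j=5: u_5=341/540 ∈ [15/26, 17/26) → index 4
j=6: u_6=401/540 ∈ [19/26, 23/26) → index 7
j=7: u_7=461/540 ∈ [19/26, 23/26) → index 7
j=8: u_8=521/540 ∈ [23/26, 1) → index 8

0 1 2 2 3 4 7 7 8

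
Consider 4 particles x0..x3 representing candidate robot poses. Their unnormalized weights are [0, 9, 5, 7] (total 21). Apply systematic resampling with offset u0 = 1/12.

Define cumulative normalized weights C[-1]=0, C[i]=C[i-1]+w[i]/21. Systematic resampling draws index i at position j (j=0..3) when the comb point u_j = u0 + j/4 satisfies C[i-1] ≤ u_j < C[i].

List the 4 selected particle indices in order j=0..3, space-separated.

C = [0, 3/7, 2/3, 1]
j=0: u_0=1/12 ∈ [0, 3/7) → index 1
j=1: u_1=1/3 ∈ [0, 3/7) → index 1
j=2: u_2=7/12 ∈ [3/7, 2/3) → index 2
j=3: u_3=5/6 ∈ [2/3, 1) → index 3

1 1 2 3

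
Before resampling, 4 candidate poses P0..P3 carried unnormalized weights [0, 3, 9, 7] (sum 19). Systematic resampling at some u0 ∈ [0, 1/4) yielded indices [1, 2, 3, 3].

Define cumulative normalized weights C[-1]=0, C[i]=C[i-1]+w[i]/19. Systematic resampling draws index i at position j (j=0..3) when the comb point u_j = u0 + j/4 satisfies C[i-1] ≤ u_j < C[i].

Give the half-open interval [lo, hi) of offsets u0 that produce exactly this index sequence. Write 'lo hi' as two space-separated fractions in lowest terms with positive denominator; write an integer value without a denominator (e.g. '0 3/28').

5/38 3/19

C = [0, 3/19, 12/19, 1]
j=0 picked index 1: u0 ∈ [0, 3/19)
j=1 picked index 2: u0 ∈ [-7/76, 29/76)
j=2 picked index 3: u0 ∈ [5/38, 1/2)
j=3 picked index 3: u0 ∈ [-9/76, 1/4)
intersection: [5/38, 3/19)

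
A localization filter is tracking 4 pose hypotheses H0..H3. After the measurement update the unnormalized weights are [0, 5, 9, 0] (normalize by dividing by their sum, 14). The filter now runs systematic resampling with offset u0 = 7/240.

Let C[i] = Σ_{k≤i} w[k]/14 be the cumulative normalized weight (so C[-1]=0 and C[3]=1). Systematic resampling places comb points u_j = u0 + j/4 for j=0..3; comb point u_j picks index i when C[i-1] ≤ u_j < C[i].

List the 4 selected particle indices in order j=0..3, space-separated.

C = [0, 5/14, 1, 1]
j=0: u_0=7/240 ∈ [0, 5/14) → index 1
j=1: u_1=67/240 ∈ [0, 5/14) → index 1
j=2: u_2=127/240 ∈ [5/14, 1) → index 2
j=3: u_3=187/240 ∈ [5/14, 1) → index 2

1 1 2 2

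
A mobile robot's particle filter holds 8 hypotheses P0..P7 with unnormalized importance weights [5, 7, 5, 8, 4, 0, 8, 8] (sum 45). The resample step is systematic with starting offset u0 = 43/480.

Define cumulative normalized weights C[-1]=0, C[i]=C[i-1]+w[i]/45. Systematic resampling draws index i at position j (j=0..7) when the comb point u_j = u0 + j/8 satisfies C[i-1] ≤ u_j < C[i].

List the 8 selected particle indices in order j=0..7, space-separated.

0 1 2 3 4 6 7 7

C = [1/9, 4/15, 17/45, 5/9, 29/45, 29/45, 37/45, 1]
j=0: u_0=43/480 ∈ [0, 1/9) → index 0
j=1: u_1=103/480 ∈ [1/9, 4/15) → index 1
j=2: u_2=163/480 ∈ [4/15, 17/45) → index 2
j=3: u_3=223/480 ∈ [17/45, 5/9) → index 3
j=4: u_4=283/480 ∈ [5/9, 29/45) → index 4
j=5: u_5=343/480 ∈ [29/45, 37/45) → index 6
j=6: u_6=403/480 ∈ [37/45, 1) → index 7
j=7: u_7=463/480 ∈ [37/45, 1) → index 7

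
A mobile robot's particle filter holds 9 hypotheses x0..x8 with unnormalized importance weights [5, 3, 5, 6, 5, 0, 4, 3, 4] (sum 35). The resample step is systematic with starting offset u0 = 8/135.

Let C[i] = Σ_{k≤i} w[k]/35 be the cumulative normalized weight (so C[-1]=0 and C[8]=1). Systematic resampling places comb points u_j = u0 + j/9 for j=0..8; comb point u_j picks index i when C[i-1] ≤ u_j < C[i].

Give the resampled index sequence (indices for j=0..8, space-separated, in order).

C = [1/7, 8/35, 13/35, 19/35, 24/35, 24/35, 4/5, 31/35, 1]
j=0: u_0=8/135 ∈ [0, 1/7) → index 0
j=1: u_1=23/135 ∈ [1/7, 8/35) → index 1
j=2: u_2=38/135 ∈ [8/35, 13/35) → index 2
j=3: u_3=53/135 ∈ [13/35, 19/35) → index 3
j=4: u_4=68/135 ∈ [13/35, 19/35) → index 3
j=5: u_5=83/135 ∈ [19/35, 24/35) → index 4
j=6: u_6=98/135 ∈ [24/35, 4/5) → index 6
j=7: u_7=113/135 ∈ [4/5, 31/35) → index 7
j=8: u_8=128/135 ∈ [31/35, 1) → index 8

0 1 2 3 3 4 6 7 8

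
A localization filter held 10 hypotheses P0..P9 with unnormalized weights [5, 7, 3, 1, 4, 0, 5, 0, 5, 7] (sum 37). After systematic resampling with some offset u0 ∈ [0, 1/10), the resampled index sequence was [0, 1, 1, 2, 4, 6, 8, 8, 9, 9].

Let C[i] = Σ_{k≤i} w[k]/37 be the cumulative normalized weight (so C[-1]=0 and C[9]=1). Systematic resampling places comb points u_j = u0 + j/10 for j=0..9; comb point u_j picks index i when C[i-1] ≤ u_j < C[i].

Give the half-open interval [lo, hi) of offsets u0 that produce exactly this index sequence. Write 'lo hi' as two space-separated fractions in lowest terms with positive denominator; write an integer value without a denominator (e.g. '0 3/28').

14/185 1/10

C = [5/37, 12/37, 15/37, 16/37, 20/37, 20/37, 25/37, 25/37, 30/37, 1]
j=0 picked index 0: u0 ∈ [0, 5/37)
j=1 picked index 1: u0 ∈ [13/370, 83/370)
j=2 picked index 1: u0 ∈ [-12/185, 23/185)
j=3 picked index 2: u0 ∈ [9/370, 39/370)
j=4 picked index 4: u0 ∈ [6/185, 26/185)
j=5 picked index 6: u0 ∈ [3/74, 13/74)
j=6 picked index 8: u0 ∈ [14/185, 39/185)
j=7 picked index 8: u0 ∈ [-9/370, 41/370)
j=8 picked index 9: u0 ∈ [2/185, 1/5)
j=9 picked index 9: u0 ∈ [-33/370, 1/10)
intersection: [14/185, 1/10)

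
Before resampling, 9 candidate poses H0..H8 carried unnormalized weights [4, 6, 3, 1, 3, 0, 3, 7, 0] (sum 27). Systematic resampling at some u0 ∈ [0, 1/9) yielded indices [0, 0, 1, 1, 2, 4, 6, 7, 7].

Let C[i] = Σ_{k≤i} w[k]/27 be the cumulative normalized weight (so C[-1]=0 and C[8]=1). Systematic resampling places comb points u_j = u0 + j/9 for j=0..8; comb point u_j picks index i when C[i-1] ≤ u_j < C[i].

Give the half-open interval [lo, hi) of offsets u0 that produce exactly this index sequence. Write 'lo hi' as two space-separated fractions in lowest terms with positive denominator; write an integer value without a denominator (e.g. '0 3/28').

0 1/27

C = [4/27, 10/27, 13/27, 14/27, 17/27, 17/27, 20/27, 1, 1]
j=0 picked index 0: u0 ∈ [0, 4/27)
j=1 picked index 0: u0 ∈ [-1/9, 1/27)
j=2 picked index 1: u0 ∈ [-2/27, 4/27)
j=3 picked index 1: u0 ∈ [-5/27, 1/27)
j=4 picked index 2: u0 ∈ [-2/27, 1/27)
j=5 picked index 4: u0 ∈ [-1/27, 2/27)
j=6 picked index 6: u0 ∈ [-1/27, 2/27)
j=7 picked index 7: u0 ∈ [-1/27, 2/9)
j=8 picked index 7: u0 ∈ [-4/27, 1/9)
intersection: [0, 1/27)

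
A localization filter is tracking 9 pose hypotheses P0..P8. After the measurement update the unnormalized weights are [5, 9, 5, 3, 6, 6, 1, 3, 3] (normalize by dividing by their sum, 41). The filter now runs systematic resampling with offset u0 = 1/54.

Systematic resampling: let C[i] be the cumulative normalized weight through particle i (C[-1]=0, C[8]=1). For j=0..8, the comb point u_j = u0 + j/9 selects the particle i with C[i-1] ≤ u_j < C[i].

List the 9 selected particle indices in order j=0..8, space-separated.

0 1 1 2 2 4 5 5 7

C = [5/41, 14/41, 19/41, 22/41, 28/41, 34/41, 35/41, 38/41, 1]
j=0: u_0=1/54 ∈ [0, 5/41) → index 0
j=1: u_1=7/54 ∈ [5/41, 14/41) → index 1
j=2: u_2=13/54 ∈ [5/41, 14/41) → index 1
j=3: u_3=19/54 ∈ [14/41, 19/41) → index 2
j=4: u_4=25/54 ∈ [14/41, 19/41) → index 2
j=5: u_5=31/54 ∈ [22/41, 28/41) → index 4
j=6: u_6=37/54 ∈ [28/41, 34/41) → index 5
j=7: u_7=43/54 ∈ [28/41, 34/41) → index 5
j=8: u_8=49/54 ∈ [35/41, 38/41) → index 7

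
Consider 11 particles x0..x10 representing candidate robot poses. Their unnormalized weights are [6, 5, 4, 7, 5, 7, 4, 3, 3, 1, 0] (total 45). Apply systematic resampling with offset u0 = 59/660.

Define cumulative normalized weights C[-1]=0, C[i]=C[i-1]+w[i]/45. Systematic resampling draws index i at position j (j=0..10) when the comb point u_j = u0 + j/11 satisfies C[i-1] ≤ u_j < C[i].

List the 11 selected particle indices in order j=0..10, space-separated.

C = [2/15, 11/45, 1/3, 22/45, 3/5, 34/45, 38/45, 41/45, 44/45, 1, 1]
j=0: u_0=59/660 ∈ [0, 2/15) → index 0
j=1: u_1=119/660 ∈ [2/15, 11/45) → index 1
j=2: u_2=179/660 ∈ [11/45, 1/3) → index 2
j=3: u_3=239/660 ∈ [1/3, 22/45) → index 3
j=4: u_4=299/660 ∈ [1/3, 22/45) → index 3
j=5: u_5=359/660 ∈ [22/45, 3/5) → index 4
j=6: u_6=419/660 ∈ [3/5, 34/45) → index 5
j=7: u_7=479/660 ∈ [3/5, 34/45) → index 5
j=8: u_8=49/60 ∈ [34/45, 38/45) → index 6
j=9: u_9=599/660 ∈ [38/45, 41/45) → index 7
j=10: u_10=659/660 ∈ [44/45, 1) → index 9

0 1 2 3 3 4 5 5 6 7 9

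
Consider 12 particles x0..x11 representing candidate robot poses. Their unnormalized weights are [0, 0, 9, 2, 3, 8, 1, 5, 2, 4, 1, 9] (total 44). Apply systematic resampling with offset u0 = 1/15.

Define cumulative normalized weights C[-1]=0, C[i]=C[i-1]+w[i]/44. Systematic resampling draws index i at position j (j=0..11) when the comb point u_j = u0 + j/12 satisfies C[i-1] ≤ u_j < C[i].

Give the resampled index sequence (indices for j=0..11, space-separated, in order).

2 2 3 4 5 5 7 8 9 11 11 11

C = [0, 0, 9/44, 1/4, 7/22, 1/2, 23/44, 7/11, 15/22, 17/22, 35/44, 1]
j=0: u_0=1/15 ∈ [0, 9/44) → index 2
j=1: u_1=3/20 ∈ [0, 9/44) → index 2
j=2: u_2=7/30 ∈ [9/44, 1/4) → index 3
j=3: u_3=19/60 ∈ [1/4, 7/22) → index 4
j=4: u_4=2/5 ∈ [7/22, 1/2) → index 5
j=5: u_5=29/60 ∈ [7/22, 1/2) → index 5
j=6: u_6=17/30 ∈ [23/44, 7/11) → index 7
j=7: u_7=13/20 ∈ [7/11, 15/22) → index 8
j=8: u_8=11/15 ∈ [15/22, 17/22) → index 9
j=9: u_9=49/60 ∈ [35/44, 1) → index 11
j=10: u_10=9/10 ∈ [35/44, 1) → index 11
j=11: u_11=59/60 ∈ [35/44, 1) → index 11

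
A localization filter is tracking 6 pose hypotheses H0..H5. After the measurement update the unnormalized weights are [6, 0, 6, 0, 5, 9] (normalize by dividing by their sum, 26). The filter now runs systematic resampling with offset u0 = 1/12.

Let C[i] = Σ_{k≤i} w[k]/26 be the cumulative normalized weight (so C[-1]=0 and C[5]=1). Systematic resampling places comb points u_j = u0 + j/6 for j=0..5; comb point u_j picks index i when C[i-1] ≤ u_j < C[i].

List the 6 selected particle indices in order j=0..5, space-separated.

C = [3/13, 3/13, 6/13, 6/13, 17/26, 1]
j=0: u_0=1/12 ∈ [0, 3/13) → index 0
j=1: u_1=1/4 ∈ [3/13, 6/13) → index 2
j=2: u_2=5/12 ∈ [3/13, 6/13) → index 2
j=3: u_3=7/12 ∈ [6/13, 17/26) → index 4
j=4: u_4=3/4 ∈ [17/26, 1) → index 5
j=5: u_5=11/12 ∈ [17/26, 1) → index 5

0 2 2 4 5 5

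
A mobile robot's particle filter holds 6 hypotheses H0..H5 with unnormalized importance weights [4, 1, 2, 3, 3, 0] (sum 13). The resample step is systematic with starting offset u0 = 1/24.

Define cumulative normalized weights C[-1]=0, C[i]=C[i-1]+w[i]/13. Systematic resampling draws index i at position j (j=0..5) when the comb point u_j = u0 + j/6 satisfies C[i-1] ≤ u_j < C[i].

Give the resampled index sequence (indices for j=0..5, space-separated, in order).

0 0 1 3 3 4

C = [4/13, 5/13, 7/13, 10/13, 1, 1]
j=0: u_0=1/24 ∈ [0, 4/13) → index 0
j=1: u_1=5/24 ∈ [0, 4/13) → index 0
j=2: u_2=3/8 ∈ [4/13, 5/13) → index 1
j=3: u_3=13/24 ∈ [7/13, 10/13) → index 3
j=4: u_4=17/24 ∈ [7/13, 10/13) → index 3
j=5: u_5=7/8 ∈ [10/13, 1) → index 4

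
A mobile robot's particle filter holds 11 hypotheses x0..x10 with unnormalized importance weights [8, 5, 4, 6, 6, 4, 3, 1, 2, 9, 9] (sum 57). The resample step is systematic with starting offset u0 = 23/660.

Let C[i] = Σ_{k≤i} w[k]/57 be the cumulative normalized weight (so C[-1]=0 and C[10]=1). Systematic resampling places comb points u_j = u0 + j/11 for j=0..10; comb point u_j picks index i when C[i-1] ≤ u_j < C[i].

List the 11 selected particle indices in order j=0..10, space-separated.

C = [8/57, 13/57, 17/57, 23/57, 29/57, 11/19, 12/19, 37/57, 13/19, 16/19, 1]
j=0: u_0=23/660 ∈ [0, 8/57) → index 0
j=1: u_1=83/660 ∈ [0, 8/57) → index 0
j=2: u_2=13/60 ∈ [8/57, 13/57) → index 1
j=3: u_3=203/660 ∈ [17/57, 23/57) → index 3
j=4: u_4=263/660 ∈ [17/57, 23/57) → index 3
j=5: u_5=323/660 ∈ [23/57, 29/57) → index 4
j=6: u_6=383/660 ∈ [11/19, 12/19) → index 6
j=7: u_7=443/660 ∈ [37/57, 13/19) → index 8
j=8: u_8=503/660 ∈ [13/19, 16/19) → index 9
j=9: u_9=563/660 ∈ [16/19, 1) → index 10
j=10: u_10=623/660 ∈ [16/19, 1) → index 10

0 0 1 3 3 4 6 8 9 10 10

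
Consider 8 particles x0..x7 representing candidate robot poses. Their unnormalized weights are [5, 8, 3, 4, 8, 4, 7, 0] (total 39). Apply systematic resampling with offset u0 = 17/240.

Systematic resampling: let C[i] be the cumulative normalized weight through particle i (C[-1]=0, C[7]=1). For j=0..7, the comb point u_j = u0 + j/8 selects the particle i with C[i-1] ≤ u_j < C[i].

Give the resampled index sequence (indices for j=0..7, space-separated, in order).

C = [5/39, 1/3, 16/39, 20/39, 28/39, 32/39, 1, 1]
j=0: u_0=17/240 ∈ [0, 5/39) → index 0
j=1: u_1=47/240 ∈ [5/39, 1/3) → index 1
j=2: u_2=77/240 ∈ [5/39, 1/3) → index 1
j=3: u_3=107/240 ∈ [16/39, 20/39) → index 3
j=4: u_4=137/240 ∈ [20/39, 28/39) → index 4
j=5: u_5=167/240 ∈ [20/39, 28/39) → index 4
j=6: u_6=197/240 ∈ [32/39, 1) → index 6
j=7: u_7=227/240 ∈ [32/39, 1) → index 6

0 1 1 3 4 4 6 6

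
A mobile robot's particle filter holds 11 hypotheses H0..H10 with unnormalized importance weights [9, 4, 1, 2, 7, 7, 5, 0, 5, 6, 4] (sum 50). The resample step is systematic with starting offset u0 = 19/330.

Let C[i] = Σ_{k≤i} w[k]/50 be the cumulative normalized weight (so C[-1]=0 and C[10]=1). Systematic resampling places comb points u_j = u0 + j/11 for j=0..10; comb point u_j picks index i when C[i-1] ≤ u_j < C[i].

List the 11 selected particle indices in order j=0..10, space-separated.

C = [9/50, 13/50, 7/25, 8/25, 23/50, 3/5, 7/10, 7/10, 4/5, 23/25, 1]
j=0: u_0=19/330 ∈ [0, 9/50) → index 0
j=1: u_1=49/330 ∈ [0, 9/50) → index 0
j=2: u_2=79/330 ∈ [9/50, 13/50) → index 1
j=3: u_3=109/330 ∈ [8/25, 23/50) → index 4
j=4: u_4=139/330 ∈ [8/25, 23/50) → index 4
j=5: u_5=169/330 ∈ [23/50, 3/5) → index 5
j=6: u_6=199/330 ∈ [3/5, 7/10) → index 6
j=7: u_7=229/330 ∈ [3/5, 7/10) → index 6
j=8: u_8=259/330 ∈ [7/10, 4/5) → index 8
j=9: u_9=289/330 ∈ [4/5, 23/25) → index 9
j=10: u_10=29/30 ∈ [23/25, 1) → index 10

0 0 1 4 4 5 6 6 8 9 10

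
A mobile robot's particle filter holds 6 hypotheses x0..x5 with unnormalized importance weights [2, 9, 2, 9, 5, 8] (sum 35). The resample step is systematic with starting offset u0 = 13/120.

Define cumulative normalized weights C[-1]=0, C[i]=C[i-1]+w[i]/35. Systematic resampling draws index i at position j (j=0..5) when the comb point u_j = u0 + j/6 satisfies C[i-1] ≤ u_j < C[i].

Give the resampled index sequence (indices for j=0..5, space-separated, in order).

1 1 3 3 5 5

C = [2/35, 11/35, 13/35, 22/35, 27/35, 1]
j=0: u_0=13/120 ∈ [2/35, 11/35) → index 1
j=1: u_1=11/40 ∈ [2/35, 11/35) → index 1
j=2: u_2=53/120 ∈ [13/35, 22/35) → index 3
j=3: u_3=73/120 ∈ [13/35, 22/35) → index 3
j=4: u_4=31/40 ∈ [27/35, 1) → index 5
j=5: u_5=113/120 ∈ [27/35, 1) → index 5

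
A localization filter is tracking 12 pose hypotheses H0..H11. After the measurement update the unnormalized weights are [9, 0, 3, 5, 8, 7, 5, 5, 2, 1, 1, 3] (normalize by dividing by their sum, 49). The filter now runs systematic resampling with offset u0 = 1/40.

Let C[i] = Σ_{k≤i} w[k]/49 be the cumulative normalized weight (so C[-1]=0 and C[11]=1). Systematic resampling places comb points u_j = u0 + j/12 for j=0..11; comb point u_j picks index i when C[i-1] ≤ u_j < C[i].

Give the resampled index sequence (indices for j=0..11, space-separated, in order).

C = [9/49, 9/49, 12/49, 17/49, 25/49, 32/49, 37/49, 6/7, 44/49, 45/49, 46/49, 1]
j=0: u_0=1/40 ∈ [0, 9/49) → index 0
j=1: u_1=13/120 ∈ [0, 9/49) → index 0
j=2: u_2=23/120 ∈ [9/49, 12/49) → index 2
j=3: u_3=11/40 ∈ [12/49, 17/49) → index 3
j=4: u_4=43/120 ∈ [17/49, 25/49) → index 4
j=5: u_5=53/120 ∈ [17/49, 25/49) → index 4
j=6: u_6=21/40 ∈ [25/49, 32/49) → index 5
j=7: u_7=73/120 ∈ [25/49, 32/49) → index 5
j=8: u_8=83/120 ∈ [32/49, 37/49) → index 6
j=9: u_9=31/40 ∈ [37/49, 6/7) → index 7
j=10: u_10=103/120 ∈ [6/7, 44/49) → index 8
j=11: u_11=113/120 ∈ [46/49, 1) → index 11

0 0 2 3 4 4 5 5 6 7 8 11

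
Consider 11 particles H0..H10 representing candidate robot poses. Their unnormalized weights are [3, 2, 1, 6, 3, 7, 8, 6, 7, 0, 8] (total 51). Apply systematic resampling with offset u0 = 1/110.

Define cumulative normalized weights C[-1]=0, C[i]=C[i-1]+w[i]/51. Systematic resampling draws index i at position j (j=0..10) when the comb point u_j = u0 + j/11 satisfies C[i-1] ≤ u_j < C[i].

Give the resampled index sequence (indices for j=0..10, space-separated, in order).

C = [1/17, 5/51, 2/17, 4/17, 5/17, 22/51, 10/17, 12/17, 43/51, 43/51, 1]
j=0: u_0=1/110 ∈ [0, 1/17) → index 0
j=1: u_1=1/10 ∈ [5/51, 2/17) → index 2
j=2: u_2=21/110 ∈ [2/17, 4/17) → index 3
j=3: u_3=31/110 ∈ [4/17, 5/17) → index 4
j=4: u_4=41/110 ∈ [5/17, 22/51) → index 5
j=5: u_5=51/110 ∈ [22/51, 10/17) → index 6
j=6: u_6=61/110 ∈ [22/51, 10/17) → index 6
j=7: u_7=71/110 ∈ [10/17, 12/17) → index 7
j=8: u_8=81/110 ∈ [12/17, 43/51) → index 8
j=9: u_9=91/110 ∈ [12/17, 43/51) → index 8
j=10: u_10=101/110 ∈ [43/51, 1) → index 10

0 2 3 4 5 6 6 7 8 8 10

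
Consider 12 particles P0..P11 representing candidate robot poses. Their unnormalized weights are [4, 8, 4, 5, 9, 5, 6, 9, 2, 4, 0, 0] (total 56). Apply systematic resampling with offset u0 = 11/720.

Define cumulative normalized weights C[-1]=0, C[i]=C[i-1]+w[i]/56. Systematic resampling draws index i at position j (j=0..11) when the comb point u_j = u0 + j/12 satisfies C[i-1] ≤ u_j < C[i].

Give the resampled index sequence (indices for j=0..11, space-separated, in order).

C = [1/14, 3/14, 2/7, 3/8, 15/28, 5/8, 41/56, 25/28, 13/14, 1, 1, 1]
j=0: u_0=11/720 ∈ [0, 1/14) → index 0
j=1: u_1=71/720 ∈ [1/14, 3/14) → index 1
j=2: u_2=131/720 ∈ [1/14, 3/14) → index 1
j=3: u_3=191/720 ∈ [3/14, 2/7) → index 2
j=4: u_4=251/720 ∈ [2/7, 3/8) → index 3
j=5: u_5=311/720 ∈ [3/8, 15/28) → index 4
j=6: u_6=371/720 ∈ [3/8, 15/28) → index 4
j=7: u_7=431/720 ∈ [15/28, 5/8) → index 5
j=8: u_8=491/720 ∈ [5/8, 41/56) → index 6
j=9: u_9=551/720 ∈ [41/56, 25/28) → index 7
j=10: u_10=611/720 ∈ [41/56, 25/28) → index 7
j=11: u_11=671/720 ∈ [13/14, 1) → index 9

0 1 1 2 3 4 4 5 6 7 7 9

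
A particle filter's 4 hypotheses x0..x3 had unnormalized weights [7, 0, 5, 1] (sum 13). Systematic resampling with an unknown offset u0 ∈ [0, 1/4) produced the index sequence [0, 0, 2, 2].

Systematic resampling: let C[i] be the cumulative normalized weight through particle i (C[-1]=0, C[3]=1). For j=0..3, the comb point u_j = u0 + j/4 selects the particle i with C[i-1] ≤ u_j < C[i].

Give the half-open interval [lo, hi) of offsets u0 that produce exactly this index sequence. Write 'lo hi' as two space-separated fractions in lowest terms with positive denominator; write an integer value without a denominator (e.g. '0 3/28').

C = [7/13, 7/13, 12/13, 1]
j=0 picked index 0: u0 ∈ [0, 7/13)
j=1 picked index 0: u0 ∈ [-1/4, 15/52)
j=2 picked index 2: u0 ∈ [1/26, 11/26)
j=3 picked index 2: u0 ∈ [-11/52, 9/52)
intersection: [1/26, 9/52)

1/26 9/52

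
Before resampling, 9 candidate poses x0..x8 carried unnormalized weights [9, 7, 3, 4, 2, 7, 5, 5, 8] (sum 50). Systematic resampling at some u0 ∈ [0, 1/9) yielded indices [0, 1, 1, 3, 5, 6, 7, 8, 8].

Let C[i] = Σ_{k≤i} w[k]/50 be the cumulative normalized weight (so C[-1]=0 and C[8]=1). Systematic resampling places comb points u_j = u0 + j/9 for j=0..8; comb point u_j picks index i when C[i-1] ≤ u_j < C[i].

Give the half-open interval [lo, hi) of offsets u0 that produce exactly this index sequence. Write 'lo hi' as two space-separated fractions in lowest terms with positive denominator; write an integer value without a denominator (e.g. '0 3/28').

19/225 22/225

C = [9/50, 8/25, 19/50, 23/50, 1/2, 16/25, 37/50, 21/25, 1]
j=0 picked index 0: u0 ∈ [0, 9/50)
j=1 picked index 1: u0 ∈ [31/450, 47/225)
j=2 picked index 1: u0 ∈ [-19/450, 22/225)
j=3 picked index 3: u0 ∈ [7/150, 19/150)
j=4 picked index 5: u0 ∈ [1/18, 44/225)
j=5 picked index 6: u0 ∈ [19/225, 83/450)
j=6 picked index 7: u0 ∈ [11/150, 13/75)
j=7 picked index 8: u0 ∈ [14/225, 2/9)
j=8 picked index 8: u0 ∈ [-11/225, 1/9)
intersection: [19/225, 22/225)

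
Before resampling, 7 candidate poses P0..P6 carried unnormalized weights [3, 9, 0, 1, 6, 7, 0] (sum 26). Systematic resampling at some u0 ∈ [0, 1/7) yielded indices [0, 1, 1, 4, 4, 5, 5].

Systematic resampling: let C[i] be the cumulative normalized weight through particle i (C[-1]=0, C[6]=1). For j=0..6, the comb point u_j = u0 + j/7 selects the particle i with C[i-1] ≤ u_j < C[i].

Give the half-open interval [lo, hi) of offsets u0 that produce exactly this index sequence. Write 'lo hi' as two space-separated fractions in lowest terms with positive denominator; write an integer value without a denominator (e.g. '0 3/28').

1/14 3/26

C = [3/26, 6/13, 6/13, 1/2, 19/26, 1, 1]
j=0 picked index 0: u0 ∈ [0, 3/26)
j=1 picked index 1: u0 ∈ [-5/182, 29/91)
j=2 picked index 1: u0 ∈ [-31/182, 16/91)
j=3 picked index 4: u0 ∈ [1/14, 55/182)
j=4 picked index 4: u0 ∈ [-1/14, 29/182)
j=5 picked index 5: u0 ∈ [3/182, 2/7)
j=6 picked index 5: u0 ∈ [-23/182, 1/7)
intersection: [1/14, 3/26)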